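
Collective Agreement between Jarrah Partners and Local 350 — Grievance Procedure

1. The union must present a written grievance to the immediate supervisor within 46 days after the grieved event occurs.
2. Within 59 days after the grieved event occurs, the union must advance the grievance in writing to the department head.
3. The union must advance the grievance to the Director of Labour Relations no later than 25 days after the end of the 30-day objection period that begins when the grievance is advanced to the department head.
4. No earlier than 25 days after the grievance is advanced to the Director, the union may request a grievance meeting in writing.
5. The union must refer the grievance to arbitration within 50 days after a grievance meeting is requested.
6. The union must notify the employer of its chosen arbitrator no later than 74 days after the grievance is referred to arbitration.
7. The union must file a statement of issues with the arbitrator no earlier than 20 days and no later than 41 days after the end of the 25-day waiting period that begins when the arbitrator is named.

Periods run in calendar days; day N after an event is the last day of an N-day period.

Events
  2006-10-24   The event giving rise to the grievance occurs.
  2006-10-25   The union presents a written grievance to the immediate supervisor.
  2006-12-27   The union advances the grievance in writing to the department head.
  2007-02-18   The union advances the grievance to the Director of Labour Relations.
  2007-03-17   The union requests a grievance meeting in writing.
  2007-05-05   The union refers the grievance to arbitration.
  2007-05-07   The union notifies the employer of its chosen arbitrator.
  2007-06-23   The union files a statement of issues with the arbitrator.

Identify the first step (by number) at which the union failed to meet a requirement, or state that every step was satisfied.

(1) due by 2006-10-24 + 46 days = 2006-12-09; completed 2006-10-25, before the deadline.
(2) due by 2006-10-24 + 59 days = 2006-12-22; done 2006-12-27 — 5 days late.

Step 2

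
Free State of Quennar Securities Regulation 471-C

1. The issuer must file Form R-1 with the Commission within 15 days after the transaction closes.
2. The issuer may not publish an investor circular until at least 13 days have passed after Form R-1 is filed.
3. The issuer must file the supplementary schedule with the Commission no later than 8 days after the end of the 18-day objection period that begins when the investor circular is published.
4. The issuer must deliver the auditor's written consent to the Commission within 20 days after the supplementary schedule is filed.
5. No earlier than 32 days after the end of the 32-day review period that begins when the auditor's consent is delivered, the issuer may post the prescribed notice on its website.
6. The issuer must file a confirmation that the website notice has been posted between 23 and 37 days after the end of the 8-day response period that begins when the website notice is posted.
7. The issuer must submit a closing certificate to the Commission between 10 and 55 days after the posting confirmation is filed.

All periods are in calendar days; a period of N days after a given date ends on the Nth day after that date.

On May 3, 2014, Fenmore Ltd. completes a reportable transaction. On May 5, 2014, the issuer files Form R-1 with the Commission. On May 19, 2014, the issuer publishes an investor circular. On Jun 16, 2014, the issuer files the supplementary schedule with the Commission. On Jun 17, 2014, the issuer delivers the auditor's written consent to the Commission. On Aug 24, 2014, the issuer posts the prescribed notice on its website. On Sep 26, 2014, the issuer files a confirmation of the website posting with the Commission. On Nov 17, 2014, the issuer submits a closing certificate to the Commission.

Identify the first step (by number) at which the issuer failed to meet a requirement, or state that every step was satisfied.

(1) due by May 3, 2014 + 15 days = May 18, 2014; done May 5, 2014 — timely.
(2) permitted from May 5, 2014 + 13 days = May 18, 2014 onward; done May 19, 2014, after the minimum wait.
(3) due by Jun 6, 2014 + 8 days = Jun 14, 2014; not done until Jun 16, 2014, 2 days after the deadline.

Step 3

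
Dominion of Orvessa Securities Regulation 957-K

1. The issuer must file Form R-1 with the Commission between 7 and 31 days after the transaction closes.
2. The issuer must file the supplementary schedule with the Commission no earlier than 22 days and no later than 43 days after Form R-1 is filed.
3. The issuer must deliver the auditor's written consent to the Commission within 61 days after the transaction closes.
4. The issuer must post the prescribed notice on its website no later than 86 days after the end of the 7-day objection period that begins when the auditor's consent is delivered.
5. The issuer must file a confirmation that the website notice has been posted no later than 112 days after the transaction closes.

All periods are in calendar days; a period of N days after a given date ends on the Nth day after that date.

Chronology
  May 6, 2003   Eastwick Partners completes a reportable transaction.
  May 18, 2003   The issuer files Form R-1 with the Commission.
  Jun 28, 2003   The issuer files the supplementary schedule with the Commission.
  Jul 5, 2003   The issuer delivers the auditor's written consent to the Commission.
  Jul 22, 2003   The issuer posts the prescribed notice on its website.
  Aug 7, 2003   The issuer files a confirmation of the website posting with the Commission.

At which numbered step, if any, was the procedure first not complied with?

Step 1: the window is 7–31 days after May 6, 2003 (when the transaction closes), so May 13, 2003 through Jun 6, 2003; May 18, 2003 falls inside that range.
Step 2: the window is 22–43 days after May 18, 2003 (when Form R-1 is filed), so Jun 9, 2003 through Jun 30, 2003; done Jun 28, 2003 — within the window.
Step 3: 61 days after May 6, 2003 (when the transaction closes) is Jul 6, 2003; completed Jul 5, 2003, before the deadline.
Step 4: 86 days after Jul 12, 2003 (end of the 7-day objection period, which began when the auditor's consent is delivered on Jul 5, 2003) is Oct 6, 2003; done Jul 22, 2003 — timely.
Step 5: 112 days after May 6, 2003 (when the transaction closes) is Aug 26, 2003; completed Aug 7, 2003, before the deadline.

None — every step was satisfied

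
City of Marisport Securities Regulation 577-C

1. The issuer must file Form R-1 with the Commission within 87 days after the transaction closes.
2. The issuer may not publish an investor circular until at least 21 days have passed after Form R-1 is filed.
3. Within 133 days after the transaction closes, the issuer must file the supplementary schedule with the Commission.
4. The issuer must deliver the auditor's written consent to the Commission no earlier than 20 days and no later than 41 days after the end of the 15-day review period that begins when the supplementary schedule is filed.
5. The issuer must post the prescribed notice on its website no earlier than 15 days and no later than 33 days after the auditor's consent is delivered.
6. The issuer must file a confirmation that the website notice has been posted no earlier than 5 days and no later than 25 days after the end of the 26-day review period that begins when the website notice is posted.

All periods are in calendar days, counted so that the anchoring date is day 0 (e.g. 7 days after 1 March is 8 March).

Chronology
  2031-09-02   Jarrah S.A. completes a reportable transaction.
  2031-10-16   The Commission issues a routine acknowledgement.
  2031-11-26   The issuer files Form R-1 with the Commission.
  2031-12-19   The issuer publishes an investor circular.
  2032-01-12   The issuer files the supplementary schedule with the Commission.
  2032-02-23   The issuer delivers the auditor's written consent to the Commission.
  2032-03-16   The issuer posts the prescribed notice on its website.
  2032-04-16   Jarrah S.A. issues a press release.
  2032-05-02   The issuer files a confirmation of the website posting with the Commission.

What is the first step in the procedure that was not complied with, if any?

None — every step was satisfied

(1) due by 2031-09-02 + 87 days = 2031-11-28; done 2031-11-26 — timely.
(2) permitted from 2031-11-26 + 21 days = 2031-12-17 onward; done 2031-12-19, after the minimum wait.
(3) due by 2031-09-02 + 133 days = 2032-01-13; done 2032-01-12 — timely.
(4) the permitted window runs from 2032-01-27 + 20 = 2032-02-16 to 2032-01-27 + 41 = 2032-03-08; done 2032-02-23 — within the window.
(5) the permitted window runs from 2032-02-23 + 15 = 2032-03-09 to 2032-02-23 + 33 = 2032-03-27; 2032-03-16 falls inside that range.
(6) the permitted window runs from 2032-04-11 + 5 = 2032-04-16 to 2032-04-11 + 25 = 2032-05-06; done 2032-05-02 — within the window.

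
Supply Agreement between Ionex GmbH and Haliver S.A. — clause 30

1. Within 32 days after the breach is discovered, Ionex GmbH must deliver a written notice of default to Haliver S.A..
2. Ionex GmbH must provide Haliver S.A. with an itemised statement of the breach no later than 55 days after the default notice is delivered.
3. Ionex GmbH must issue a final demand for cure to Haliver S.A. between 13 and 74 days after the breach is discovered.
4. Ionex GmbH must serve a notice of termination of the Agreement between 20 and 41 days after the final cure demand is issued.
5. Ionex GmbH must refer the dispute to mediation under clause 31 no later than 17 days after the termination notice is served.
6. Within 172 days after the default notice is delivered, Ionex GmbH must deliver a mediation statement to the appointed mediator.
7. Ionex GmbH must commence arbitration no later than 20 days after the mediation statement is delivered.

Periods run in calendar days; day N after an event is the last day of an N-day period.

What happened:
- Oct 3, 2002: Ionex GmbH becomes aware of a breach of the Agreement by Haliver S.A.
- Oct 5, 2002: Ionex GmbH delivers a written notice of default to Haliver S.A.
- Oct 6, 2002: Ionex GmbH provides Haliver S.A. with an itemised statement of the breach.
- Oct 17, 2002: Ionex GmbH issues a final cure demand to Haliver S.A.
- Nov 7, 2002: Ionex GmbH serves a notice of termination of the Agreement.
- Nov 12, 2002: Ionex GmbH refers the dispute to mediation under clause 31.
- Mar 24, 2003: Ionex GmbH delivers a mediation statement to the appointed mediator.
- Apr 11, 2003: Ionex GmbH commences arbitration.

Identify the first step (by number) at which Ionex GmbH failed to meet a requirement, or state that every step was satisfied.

(1) due by Oct 3, 2002 + 32 days = Nov 4, 2002; Oct 5, 2002 is within that limit.
(2) due by Oct 5, 2002 + 55 days = Nov 29, 2002; Oct 6, 2002 is within that limit.
(3) the permitted window runs from Oct 3, 2002 + 13 = Oct 16, 2002 to Oct 3, 2002 + 74 = Dec 16, 2002; done Oct 17, 2002, which is between those dates.
(4) the permitted window runs from Oct 17, 2002 + 20 = Nov 6, 2002 to Oct 17, 2002 + 41 = Nov 27, 2002; Nov 7, 2002 falls inside that range.
(5) due by Nov 7, 2002 + 17 days = Nov 24, 2002; Nov 12, 2002 is within that limit.
(6) due by Oct 5, 2002 + 172 days = Mar 26, 2003; done Mar 24, 2003 — timely.
(7) due by Mar 24, 2003 + 20 days = Apr 13, 2003; completed Apr 11, 2003, before the deadline.

None — every step was satisfied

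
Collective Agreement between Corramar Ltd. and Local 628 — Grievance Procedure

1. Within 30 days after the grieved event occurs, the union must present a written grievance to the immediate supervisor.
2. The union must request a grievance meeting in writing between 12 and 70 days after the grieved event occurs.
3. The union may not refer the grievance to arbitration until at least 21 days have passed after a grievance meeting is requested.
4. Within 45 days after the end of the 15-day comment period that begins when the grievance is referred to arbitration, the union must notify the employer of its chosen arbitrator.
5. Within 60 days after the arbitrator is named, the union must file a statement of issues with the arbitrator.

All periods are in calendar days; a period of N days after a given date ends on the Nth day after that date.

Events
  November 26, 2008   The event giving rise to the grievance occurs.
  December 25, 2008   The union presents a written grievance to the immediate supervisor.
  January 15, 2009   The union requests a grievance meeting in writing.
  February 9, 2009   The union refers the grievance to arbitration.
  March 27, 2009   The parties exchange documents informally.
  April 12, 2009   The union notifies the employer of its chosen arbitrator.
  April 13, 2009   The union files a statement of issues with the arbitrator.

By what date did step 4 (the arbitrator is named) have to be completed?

April 10, 2009

The grievance is referred to arbitration on February 9, 2009; the 15-day comment period therefore ends February 24, 2009, and step 4 runs from that date. 45 days after February 24, 2009 is April 10, 2009.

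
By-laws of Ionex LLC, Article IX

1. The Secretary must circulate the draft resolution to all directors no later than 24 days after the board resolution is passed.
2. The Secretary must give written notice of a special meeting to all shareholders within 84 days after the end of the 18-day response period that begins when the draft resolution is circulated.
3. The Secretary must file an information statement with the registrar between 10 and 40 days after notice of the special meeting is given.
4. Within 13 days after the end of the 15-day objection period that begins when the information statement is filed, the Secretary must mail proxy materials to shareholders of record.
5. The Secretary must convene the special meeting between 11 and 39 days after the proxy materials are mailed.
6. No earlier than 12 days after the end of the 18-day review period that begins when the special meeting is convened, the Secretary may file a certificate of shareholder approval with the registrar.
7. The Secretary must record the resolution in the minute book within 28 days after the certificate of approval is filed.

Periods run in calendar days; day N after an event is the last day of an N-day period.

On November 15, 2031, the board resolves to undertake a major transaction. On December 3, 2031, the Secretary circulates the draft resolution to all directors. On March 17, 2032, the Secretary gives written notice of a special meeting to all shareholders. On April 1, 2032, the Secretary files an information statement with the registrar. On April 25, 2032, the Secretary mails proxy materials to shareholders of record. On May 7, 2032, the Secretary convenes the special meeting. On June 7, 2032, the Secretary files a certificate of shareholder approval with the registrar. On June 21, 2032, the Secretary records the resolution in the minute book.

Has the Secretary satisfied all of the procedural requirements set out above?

Step 1: 24 days after November 15, 2031 (when the board resolution is passed) is December 9, 2031; done December 3, 2031 — timely.
Step 2: 84 days after December 21, 2031 (end of the 18-day response period, which began when the draft resolution is circulated on December 3, 2031) is March 14, 2032; March 17, 2032 misses that deadline by 3 days.
No need to go further; step 2 was not satisfied.

No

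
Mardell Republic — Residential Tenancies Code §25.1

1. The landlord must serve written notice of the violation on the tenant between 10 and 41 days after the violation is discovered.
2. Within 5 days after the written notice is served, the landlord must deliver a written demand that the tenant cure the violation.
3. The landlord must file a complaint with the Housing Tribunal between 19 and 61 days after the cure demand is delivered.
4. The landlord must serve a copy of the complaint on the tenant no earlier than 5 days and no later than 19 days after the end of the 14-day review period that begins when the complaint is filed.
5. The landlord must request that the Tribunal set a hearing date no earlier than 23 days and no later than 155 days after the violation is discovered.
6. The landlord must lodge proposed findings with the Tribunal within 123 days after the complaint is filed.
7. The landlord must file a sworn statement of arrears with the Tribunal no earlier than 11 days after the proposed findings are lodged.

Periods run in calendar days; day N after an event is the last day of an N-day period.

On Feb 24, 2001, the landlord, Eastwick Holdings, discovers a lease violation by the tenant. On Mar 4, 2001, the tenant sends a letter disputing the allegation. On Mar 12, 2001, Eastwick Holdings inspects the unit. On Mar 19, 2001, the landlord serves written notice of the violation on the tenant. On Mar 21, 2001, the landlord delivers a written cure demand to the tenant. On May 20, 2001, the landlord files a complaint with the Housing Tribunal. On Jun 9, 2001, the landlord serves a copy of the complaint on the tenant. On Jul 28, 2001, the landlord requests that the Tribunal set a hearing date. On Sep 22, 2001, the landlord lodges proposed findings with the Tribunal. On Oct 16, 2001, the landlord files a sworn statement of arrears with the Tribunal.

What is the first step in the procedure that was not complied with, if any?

Step 1: the window is 10–41 days after Feb 24, 2001 (when the violation is discovered), so Mar 6, 2001 through Apr 6, 2001; done Mar 19, 2001, which is between those dates.
Step 2: 5 days after Mar 19, 2001 (when the written notice is served) is Mar 24, 2001; completed Mar 21, 2001, before the deadline.
Step 3: the window is 19–61 days after Mar 21, 2001 (when the cure demand is delivered), so Apr 9, 2001 through May 21, 2001; May 20, 2001 falls inside that range.
Step 4: the window is 5–19 days after Jun 3, 2001 (end of the 14-day review period, which began when the complaint is filed on May 20, 2001), so Jun 8, 2001 through Jun 22, 2001; Jun 9, 2001 falls inside that range.
Step 5: the window is 23–155 days after Feb 24, 2001 (when the violation is discovered), so Mar 19, 2001 through Jul 29, 2001; done Jul 28, 2001 — within the window.
Step 6: 123 days after May 20, 2001 (when the complaint is filed) is Sep 20, 2001; done Sep 22, 2001 — 2 days late.

Step 6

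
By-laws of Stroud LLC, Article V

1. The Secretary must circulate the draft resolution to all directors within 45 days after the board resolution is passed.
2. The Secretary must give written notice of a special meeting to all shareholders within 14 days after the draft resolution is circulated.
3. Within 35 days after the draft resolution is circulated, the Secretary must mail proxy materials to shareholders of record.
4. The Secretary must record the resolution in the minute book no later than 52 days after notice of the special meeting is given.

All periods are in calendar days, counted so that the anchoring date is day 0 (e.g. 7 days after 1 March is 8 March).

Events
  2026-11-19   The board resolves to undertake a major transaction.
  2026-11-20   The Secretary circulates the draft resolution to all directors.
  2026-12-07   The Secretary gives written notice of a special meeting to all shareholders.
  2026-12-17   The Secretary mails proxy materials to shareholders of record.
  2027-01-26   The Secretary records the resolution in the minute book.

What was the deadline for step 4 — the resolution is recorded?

Step 4 runs from 2026-12-07, when notice of the special meeting is given. 52 days after 2026-12-07 is 2027-01-28.

2027-01-28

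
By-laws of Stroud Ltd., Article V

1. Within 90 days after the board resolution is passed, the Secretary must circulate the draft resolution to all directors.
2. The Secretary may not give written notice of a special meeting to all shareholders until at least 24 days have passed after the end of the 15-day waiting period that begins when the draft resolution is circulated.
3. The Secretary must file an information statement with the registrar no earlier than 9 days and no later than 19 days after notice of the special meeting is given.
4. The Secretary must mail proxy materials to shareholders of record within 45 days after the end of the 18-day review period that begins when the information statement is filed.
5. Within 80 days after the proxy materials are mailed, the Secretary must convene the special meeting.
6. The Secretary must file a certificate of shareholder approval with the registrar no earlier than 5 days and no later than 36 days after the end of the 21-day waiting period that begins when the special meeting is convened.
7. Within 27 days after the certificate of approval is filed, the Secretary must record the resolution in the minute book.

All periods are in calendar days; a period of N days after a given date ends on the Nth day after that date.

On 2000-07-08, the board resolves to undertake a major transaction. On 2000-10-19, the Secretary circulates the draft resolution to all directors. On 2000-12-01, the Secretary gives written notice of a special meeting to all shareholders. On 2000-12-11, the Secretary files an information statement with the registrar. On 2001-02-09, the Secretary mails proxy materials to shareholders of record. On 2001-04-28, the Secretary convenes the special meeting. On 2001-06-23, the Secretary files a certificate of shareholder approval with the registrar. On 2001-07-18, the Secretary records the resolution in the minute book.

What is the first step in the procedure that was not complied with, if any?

Step 1

Step 1 — counting 90 days from 2000-07-08 (when the board resolution is passed) gives a deadline of 2000-10-06; 2000-10-19 misses that deadline by 13 days.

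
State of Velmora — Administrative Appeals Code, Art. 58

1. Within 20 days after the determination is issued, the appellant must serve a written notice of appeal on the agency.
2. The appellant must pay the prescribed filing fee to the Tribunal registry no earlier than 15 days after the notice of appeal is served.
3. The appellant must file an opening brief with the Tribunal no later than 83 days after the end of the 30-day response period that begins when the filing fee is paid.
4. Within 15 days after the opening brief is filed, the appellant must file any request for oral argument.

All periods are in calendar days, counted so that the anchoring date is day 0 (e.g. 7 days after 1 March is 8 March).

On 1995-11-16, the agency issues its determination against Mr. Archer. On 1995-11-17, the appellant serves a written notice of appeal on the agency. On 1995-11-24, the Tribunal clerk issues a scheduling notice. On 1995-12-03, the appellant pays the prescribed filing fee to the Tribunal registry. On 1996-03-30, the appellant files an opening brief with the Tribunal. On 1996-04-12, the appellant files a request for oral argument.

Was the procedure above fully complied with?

No

Step 1 — counting 20 days from 1995-11-16 (when the determination is issued) gives a deadline of 1995-12-06; 1995-11-17 is within that limit.
Step 2 — must wait 15 days from 1995-11-17 (when the notice of appeal is served), so not before 1995-12-02; done 1995-12-03 — permitted.
Step 3 — counting 83 days from 1996-01-02 (end of the 30-day response period, which began when the filing fee is paid on 1995-12-03) gives a deadline of 1996-03-25; done 1996-03-30 — 5 days late.
No need to go further; step 3 was not satisfied.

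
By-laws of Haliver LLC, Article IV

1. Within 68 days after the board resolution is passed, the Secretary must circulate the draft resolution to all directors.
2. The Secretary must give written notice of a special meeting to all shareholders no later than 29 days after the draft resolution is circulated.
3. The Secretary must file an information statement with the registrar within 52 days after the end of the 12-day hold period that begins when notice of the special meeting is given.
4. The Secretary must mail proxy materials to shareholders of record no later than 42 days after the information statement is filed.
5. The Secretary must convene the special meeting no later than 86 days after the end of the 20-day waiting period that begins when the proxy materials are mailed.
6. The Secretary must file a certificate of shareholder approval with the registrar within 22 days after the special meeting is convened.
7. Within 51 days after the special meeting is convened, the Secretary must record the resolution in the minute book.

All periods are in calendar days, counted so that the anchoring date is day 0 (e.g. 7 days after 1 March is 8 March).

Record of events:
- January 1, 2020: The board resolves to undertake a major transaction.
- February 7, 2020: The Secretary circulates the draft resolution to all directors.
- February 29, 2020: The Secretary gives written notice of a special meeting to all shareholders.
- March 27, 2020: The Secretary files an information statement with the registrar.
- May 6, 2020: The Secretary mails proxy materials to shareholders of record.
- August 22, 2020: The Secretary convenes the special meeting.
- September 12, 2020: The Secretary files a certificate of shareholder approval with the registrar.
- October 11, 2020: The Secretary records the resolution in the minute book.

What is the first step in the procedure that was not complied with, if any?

(1) due by January 1, 2020 + 68 days = March 9, 2020; done February 7, 2020 — timely.
(2) due by February 7, 2020 + 29 days = March 7, 2020; completed February 29, 2020, before the deadline.
(3) due by March 12, 2020 + 52 days = May 3, 2020; completed March 27, 2020, before the deadline.
(4) due by March 27, 2020 + 42 days = May 8, 2020; done May 6, 2020 — timely.
(5) due by May 26, 2020 + 86 days = August 20, 2020; August 22, 2020 misses that deadline by 2 days.

Step 5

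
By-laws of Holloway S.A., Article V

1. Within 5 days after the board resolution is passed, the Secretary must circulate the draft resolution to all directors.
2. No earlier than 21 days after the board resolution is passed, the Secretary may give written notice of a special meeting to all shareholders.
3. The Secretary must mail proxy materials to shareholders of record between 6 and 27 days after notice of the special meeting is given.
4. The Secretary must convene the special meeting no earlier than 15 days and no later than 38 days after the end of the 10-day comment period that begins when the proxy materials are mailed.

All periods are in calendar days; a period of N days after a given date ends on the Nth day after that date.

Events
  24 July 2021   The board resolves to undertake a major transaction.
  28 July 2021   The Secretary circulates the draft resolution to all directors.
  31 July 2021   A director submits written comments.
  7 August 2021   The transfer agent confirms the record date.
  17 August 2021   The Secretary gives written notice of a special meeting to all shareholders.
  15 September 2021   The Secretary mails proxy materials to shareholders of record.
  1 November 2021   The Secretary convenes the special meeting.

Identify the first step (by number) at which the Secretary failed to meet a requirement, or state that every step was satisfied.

(1) due by 24 July 2021 + 5 days = 29 July 2021; completed 28 July 2021, before the deadline.
(2) permitted from 24 July 2021 + 21 days = 14 August 2021 onward; done 17 August 2021 — permitted.
(3) the permitted window runs from 17 August 2021 + 6 = 23 August 2021 to 17 August 2021 + 27 = 13 September 2021; done 15 September 2021 — 2 days after the window closed.
That is the first point of non-compliance.

Step 3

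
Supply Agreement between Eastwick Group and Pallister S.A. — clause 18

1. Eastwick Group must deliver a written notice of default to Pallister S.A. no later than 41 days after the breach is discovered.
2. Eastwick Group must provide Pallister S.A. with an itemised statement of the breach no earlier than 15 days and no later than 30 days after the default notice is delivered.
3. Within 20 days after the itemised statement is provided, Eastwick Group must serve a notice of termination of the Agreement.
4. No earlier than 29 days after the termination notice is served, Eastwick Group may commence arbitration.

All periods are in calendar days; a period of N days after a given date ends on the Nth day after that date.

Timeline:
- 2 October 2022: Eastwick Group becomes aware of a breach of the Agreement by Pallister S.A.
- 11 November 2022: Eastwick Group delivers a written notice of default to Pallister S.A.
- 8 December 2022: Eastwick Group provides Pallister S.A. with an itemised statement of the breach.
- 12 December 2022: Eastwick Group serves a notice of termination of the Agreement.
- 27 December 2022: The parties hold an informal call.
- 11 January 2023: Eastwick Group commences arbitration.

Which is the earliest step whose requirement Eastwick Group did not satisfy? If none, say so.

Step 1: 41 days after 2 October 2022 (when the breach is discovered) is 12 November 2022; done 11 November 2022 — timely.
Step 2: the window is 15–30 days after 11 November 2022 (when the default notice is delivered), so 26 November 2022 through 11 December 2022; done 8 December 2022 — within the window.
Step 3: 20 days after 8 December 2022 (when the itemised statement is provided) is 28 December 2022; done 12 December 2022 — timely.
Step 4: the earliest permitted date is 29 days after 12 December 2022 (when the termination notice is served), i.e. 10 January 2023; 11 January 2023 is on or after that date.

None — every step was satisfied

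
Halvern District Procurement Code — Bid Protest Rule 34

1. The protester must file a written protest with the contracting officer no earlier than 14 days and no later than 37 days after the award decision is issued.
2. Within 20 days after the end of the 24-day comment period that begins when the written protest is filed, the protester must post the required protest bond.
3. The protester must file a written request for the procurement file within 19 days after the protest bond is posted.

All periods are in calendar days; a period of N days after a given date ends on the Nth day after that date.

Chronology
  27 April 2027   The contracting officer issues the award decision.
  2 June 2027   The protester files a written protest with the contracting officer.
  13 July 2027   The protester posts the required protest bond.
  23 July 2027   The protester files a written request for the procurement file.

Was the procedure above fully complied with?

Yes

Step 1 — 14 and 37 days from 27 April 2027 (when the award decision is issued) are 11 May 2027 and 3 June 2027 respectively; done 2 June 2027 — within the window.
Step 2 — counting 20 days from 26 June 2027 (end of the 24-day comment period, which began when the written protest is filed on 2 June 2027) gives a deadline of 16 July 2027; 13 July 2027 is within that limit.
Step 3 — counting 19 days from 13 July 2027 (when the protest bond is posted) gives a deadline of 1 August 2027; done 23 July 2027 — timely.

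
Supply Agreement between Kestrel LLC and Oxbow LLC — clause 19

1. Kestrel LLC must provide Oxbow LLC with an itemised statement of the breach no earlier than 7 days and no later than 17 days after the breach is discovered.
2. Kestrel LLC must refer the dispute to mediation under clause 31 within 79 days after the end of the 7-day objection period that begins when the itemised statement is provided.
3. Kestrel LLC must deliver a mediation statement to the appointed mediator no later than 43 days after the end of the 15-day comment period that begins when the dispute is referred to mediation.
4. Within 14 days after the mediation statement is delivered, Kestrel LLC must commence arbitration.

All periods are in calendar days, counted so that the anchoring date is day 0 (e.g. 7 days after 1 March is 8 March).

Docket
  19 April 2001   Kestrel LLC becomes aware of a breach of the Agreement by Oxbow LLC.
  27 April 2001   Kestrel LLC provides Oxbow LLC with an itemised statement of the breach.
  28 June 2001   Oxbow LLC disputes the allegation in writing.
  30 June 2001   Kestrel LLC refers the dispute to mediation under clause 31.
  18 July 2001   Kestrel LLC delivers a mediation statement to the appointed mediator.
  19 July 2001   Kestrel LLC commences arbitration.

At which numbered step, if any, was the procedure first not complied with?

None — every step was satisfied

Step 1 — 7 and 17 days from 19 April 2001 (when the breach is discovered) are 26 April 2001 and 6 May 2001 respectively; done 27 April 2001, which is between those dates.
Step 2 — counting 79 days from 4 May 2001 (end of the 7-day objection period, which began when the itemised statement is provided on 27 April 2001) gives a deadline of 22 July 2001; completed 30 June 2001, before the deadline.
Step 3 — counting 43 days from 15 July 2001 (end of the 15-day comment period, which began when the dispute is referred to mediation on 30 June 2001) gives a deadline of 27 August 2001; 18 July 2001 is within that limit.
Step 4 — counting 14 days from 18 July 2001 (when the mediation statement is delivered) gives a deadline of 1 August 2001; completed 19 July 2001, before the deadline.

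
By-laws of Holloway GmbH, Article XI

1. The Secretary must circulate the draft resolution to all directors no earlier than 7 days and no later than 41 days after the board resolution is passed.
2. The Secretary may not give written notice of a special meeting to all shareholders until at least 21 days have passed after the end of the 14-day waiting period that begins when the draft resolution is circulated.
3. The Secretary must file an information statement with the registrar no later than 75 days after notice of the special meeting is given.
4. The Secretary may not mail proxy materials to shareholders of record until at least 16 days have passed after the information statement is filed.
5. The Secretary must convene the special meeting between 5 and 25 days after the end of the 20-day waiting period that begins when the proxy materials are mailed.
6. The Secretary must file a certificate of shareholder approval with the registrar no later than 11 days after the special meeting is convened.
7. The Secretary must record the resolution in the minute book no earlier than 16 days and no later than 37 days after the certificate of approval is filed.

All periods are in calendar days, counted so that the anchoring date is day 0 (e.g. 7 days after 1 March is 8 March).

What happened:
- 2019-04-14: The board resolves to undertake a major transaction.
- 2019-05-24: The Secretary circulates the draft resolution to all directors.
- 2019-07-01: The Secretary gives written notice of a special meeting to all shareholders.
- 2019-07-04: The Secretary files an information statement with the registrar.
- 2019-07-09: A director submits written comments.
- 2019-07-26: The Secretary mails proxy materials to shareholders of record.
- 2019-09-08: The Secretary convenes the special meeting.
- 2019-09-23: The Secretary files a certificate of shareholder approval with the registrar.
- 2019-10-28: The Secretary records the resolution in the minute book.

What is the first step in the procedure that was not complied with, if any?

Step 6

Step 1 — 7 and 41 days from 2019-04-14 (when the board resolution is passed) are 2019-04-21 and 2019-05-25 respectively; done 2019-05-24 — within the window.
Step 2 — must wait 21 days from 2019-06-07 (end of the 14-day waiting period, which began when the draft resolution is circulated on 2019-05-24), so not before 2019-06-28; done 2019-07-01 — permitted.
Step 3 — counting 75 days from 2019-07-01 (when notice of the special meeting is given) gives a deadline of 2019-09-14; done 2019-07-04 — timely.
Step 4 — must wait 16 days from 2019-07-04 (when the information statement is filed), so not before 2019-07-20; done 2019-07-26 — permitted.
Step 5 — 5 and 25 days from 2019-08-15 (end of the 20-day waiting period, which began when the proxy materials are mailed on 2019-07-26) are 2019-08-20 and 2019-09-09 respectively; done 2019-09-08, which is between those dates.
Step 6 — counting 11 days from 2019-09-08 (when the special meeting is convened) gives a deadline of 2019-09-19; not done until 2019-09-23, 4 days after the deadline.
That is the first point of non-compliance.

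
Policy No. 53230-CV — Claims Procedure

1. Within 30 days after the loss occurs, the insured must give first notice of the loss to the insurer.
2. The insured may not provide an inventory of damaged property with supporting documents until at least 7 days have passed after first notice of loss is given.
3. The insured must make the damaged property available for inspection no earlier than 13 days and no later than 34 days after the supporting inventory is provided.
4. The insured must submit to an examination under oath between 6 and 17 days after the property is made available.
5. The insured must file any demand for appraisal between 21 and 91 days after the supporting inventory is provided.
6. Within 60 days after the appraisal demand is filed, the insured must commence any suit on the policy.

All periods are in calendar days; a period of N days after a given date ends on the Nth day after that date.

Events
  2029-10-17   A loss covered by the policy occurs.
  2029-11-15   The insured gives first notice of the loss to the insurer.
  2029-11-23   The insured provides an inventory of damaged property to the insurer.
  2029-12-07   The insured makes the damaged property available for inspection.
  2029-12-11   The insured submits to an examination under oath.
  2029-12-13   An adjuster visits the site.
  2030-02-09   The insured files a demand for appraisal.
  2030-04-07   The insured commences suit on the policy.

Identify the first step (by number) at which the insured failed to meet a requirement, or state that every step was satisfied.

Step 4

Step 1: 30 days after 2029-10-17 (when the loss occurs) is 2029-11-16; 2029-11-15 is within that limit.
Step 2: the earliest permitted date is 7 days after 2029-11-15 (when first notice of loss is given), i.e. 2029-11-22; 2029-11-23 is on or after that date.
Step 3: the window is 13–34 days after 2029-11-23 (when the supporting inventory is provided), so 2029-12-06 through 2029-12-27; 2029-12-07 falls inside that range.
Step 4: the window is 6–17 days after 2029-12-07 (when the property is made available), so 2029-12-13 through 2029-12-24; done 2029-12-11 — 2 days before the window opened.
No need to go further; step 4 was not satisfied.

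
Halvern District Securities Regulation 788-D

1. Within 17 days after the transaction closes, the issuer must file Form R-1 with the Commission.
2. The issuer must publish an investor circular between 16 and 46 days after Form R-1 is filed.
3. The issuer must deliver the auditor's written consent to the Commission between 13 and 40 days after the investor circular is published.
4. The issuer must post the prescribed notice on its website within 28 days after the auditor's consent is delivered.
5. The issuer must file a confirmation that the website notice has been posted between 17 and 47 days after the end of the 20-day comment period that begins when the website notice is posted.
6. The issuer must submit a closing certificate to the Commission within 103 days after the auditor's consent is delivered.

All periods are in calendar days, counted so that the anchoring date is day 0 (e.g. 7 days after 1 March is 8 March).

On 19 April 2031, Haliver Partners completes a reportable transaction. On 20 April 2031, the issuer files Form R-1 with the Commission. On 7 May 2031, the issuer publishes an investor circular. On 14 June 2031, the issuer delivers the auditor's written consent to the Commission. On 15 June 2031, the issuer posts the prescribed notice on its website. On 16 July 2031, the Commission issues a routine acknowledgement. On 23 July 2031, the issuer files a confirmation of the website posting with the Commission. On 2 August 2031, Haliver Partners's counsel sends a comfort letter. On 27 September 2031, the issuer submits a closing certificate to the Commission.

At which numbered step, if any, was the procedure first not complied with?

Step 1 — counting 17 days from 19 April 2031 (when the transaction closes) gives a deadline of 6 May 2031; completed 20 April 2031, before the deadline.
Step 2 — 16 and 46 days from 20 April 2031 (when Form R-1 is filed) are 6 May 2031 and 5 June 2031 respectively; done 7 May 2031, which is between those dates.
Step 3 — 13 and 40 days from 7 May 2031 (when the investor circular is published) are 20 May 2031 and 16 June 2031 respectively; done 14 June 2031, which is between those dates.
Step 4 — counting 28 days from 14 June 2031 (when the auditor's consent is delivered) gives a deadline of 12 July 2031; 15 June 2031 is within that limit.
Step 5 — 17 and 47 days from 5 July 2031 (end of the 20-day comment period, which began when the website notice is posted on 15 June 2031) are 22 July 2031 and 21 August 2031 respectively; done 23 July 2031, which is between those dates.
Step 6 — counting 103 days from 14 June 2031 (when the auditor's consent is delivered) gives a deadline of 25 September 2031; done 27 September 2031 — 2 days late.
The analysis stops there.

Step 6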